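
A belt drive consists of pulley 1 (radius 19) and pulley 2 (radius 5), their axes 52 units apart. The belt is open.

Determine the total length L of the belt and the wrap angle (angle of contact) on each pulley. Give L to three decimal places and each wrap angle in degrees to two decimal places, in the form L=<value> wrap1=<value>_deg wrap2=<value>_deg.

L=183.191 wrap1=211.24_deg wrap2=148.76_deg

open belt: β = asin((r2−r1)/C) = asin(-14/52) = -15.6185°
wrap1 = π − 2β = 211.2370°
wrap2 = π + 2β = 148.7630°
tangent length = C·cosβ = 50.0799
L = r1·wrap1 + r2·wrap2 + 2·C·cosβ = 19·3.6868 + 5·2.5964 + 2·50.0799 = 183.1907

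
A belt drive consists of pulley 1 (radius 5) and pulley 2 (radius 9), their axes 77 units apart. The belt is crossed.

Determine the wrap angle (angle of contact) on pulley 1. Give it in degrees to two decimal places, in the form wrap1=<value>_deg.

wrap1=200.95_deg

crossed belt: β = asin((r1+r2)/C) = asin(14/77) = 10.4757°
wrap1 = wrap2 = π + 2β = 200.9514°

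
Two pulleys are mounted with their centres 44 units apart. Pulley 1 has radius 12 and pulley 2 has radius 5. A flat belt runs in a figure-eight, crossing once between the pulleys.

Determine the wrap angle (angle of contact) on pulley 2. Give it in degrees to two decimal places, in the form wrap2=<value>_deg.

crossed belt: β = asin((r1+r2)/C) = asin(17/44) = 22.7284°
wrap1 = wrap2 = π + 2β = 225.4568°

wrap2=225.46_deg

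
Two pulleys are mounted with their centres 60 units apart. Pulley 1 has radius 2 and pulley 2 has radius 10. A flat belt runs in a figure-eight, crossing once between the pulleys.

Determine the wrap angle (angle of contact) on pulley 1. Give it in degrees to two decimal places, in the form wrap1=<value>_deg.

crossed belt: β = asin((r1+r2)/C) = asin(12/60) = 11.5370°
wrap1 = wrap2 = π + 2β = 203.0739°

wrap1=203.07_deg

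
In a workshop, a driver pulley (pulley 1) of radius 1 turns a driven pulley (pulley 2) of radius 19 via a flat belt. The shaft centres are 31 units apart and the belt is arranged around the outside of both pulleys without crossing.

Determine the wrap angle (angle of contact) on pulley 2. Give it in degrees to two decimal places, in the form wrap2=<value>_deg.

wrap2=250.99_deg

open belt: β = asin((r2−r1)/C) = asin(18/31) = 35.4959°
wrap1 = π − 2β = 109.0081°
wrap2 = π + 2β = 250.9919°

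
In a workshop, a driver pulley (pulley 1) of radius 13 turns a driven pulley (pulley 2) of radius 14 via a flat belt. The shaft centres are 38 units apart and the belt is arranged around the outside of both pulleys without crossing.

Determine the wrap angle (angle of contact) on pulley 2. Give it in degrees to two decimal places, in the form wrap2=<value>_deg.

wrap2=183.02_deg

open belt: β = asin((r2−r1)/C) = asin(1/38) = 1.5080°
wrap1 = π − 2β = 176.9841°
wrap2 = π + 2β = 183.0159°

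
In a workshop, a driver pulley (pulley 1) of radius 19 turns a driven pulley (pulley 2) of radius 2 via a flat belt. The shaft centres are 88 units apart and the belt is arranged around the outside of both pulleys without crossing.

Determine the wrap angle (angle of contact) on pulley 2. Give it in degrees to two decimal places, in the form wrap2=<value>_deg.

open belt: β = asin((r2−r1)/C) = asin(-17/88) = -11.1385°
wrap1 = π − 2β = 202.2771°
wrap2 = π + 2β = 157.7229°

wrap2=157.72_deg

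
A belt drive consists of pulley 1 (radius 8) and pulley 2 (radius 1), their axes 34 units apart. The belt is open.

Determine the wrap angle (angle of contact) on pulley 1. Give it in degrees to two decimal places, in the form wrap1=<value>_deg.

wrap1=203.76_deg

open belt: β = asin((r2−r1)/C) = asin(-7/34) = -11.8812°
wrap1 = π − 2β = 203.7623°
wrap2 = π + 2β = 156.2377°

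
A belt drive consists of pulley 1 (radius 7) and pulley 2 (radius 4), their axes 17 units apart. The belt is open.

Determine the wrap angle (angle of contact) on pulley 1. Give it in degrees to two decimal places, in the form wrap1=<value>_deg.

wrap1=200.33_deg

open belt: β = asin((r2−r1)/C) = asin(-3/17) = -10.1642°
wrap1 = π − 2β = 200.3285°
wrap2 = π + 2β = 159.6715°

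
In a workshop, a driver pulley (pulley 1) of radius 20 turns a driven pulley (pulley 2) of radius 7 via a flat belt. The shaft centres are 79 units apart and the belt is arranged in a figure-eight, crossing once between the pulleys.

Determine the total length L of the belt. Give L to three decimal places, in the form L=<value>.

crossed belt: β = asin((r1+r2)/C) = asin(27/79) = 19.9849°
wrap1 = wrap2 = π + 2β = 219.9698°
tangent length = C·cosβ = 74.2428
L = (r1+r2)·wrap + 2·C·cosβ = 27·3.8392 + 2·74.2428 = 252.1440

L=252.144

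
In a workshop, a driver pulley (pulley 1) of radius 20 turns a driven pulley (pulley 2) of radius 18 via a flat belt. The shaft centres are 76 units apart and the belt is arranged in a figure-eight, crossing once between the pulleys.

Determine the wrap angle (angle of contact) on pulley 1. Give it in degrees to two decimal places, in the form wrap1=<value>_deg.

wrap1=240.00_deg

crossed belt: β = asin((r1+r2)/C) = asin(38/76) = 30.0000°
wrap1 = wrap2 = π + 2β = 240.0000°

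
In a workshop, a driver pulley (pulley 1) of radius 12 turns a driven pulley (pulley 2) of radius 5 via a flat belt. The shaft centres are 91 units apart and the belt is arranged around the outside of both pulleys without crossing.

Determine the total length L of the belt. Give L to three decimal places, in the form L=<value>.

L=235.946

open belt: β = asin((r2−r1)/C) = asin(-7/91) = -4.4117°
wrap1 = π − 2β = 188.8235°
wrap2 = π + 2β = 171.1765°
tangent length = C·cosβ = 90.7304
L = r1·wrap1 + r2·wrap2 + 2·C·cosβ = 12·3.2956 + 5·2.9876 + 2·90.7304 = 235.9458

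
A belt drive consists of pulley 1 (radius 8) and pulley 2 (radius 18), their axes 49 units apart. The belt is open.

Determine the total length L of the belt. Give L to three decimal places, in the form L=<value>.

open belt: β = asin((r2−r1)/C) = asin(10/49) = 11.7757°
wrap1 = π − 2β = 156.4485°
wrap2 = π + 2β = 203.5515°
tangent length = C·cosβ = 47.9687
L = r1·wrap1 + r2·wrap2 + 2·C·cosβ = 8·2.7305 + 18·3.5526 + 2·47.9687 = 181.7294

L=181.729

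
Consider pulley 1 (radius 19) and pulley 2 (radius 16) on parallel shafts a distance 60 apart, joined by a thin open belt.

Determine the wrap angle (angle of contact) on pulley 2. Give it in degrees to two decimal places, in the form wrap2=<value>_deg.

open belt: β = asin((r2−r1)/C) = asin(-3/60) = -2.8660°
wrap1 = π − 2β = 185.7320°
wrap2 = π + 2β = 174.2680°

wrap2=174.27_deg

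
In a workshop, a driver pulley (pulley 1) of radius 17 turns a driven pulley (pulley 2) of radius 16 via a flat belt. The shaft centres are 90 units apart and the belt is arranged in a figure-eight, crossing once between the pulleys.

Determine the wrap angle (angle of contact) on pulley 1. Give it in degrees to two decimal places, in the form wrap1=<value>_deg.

wrap1=223.02_deg

crossed belt: β = asin((r1+r2)/C) = asin(33/90) = 21.5102°
wrap1 = wrap2 = π + 2β = 223.0204°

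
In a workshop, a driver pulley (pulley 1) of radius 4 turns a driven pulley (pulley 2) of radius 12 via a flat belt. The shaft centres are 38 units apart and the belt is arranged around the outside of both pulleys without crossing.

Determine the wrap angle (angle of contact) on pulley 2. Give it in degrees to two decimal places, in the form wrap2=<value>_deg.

open belt: β = asin((r2−r1)/C) = asin(8/38) = 12.1532°
wrap1 = π − 2β = 155.6936°
wrap2 = π + 2β = 204.3064°

wrap2=204.31_deg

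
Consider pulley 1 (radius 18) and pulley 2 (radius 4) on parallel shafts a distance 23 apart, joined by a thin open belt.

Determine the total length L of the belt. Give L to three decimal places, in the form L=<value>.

L=123.935

open belt: β = asin((r2−r1)/C) = asin(-14/23) = -37.4952°
wrap1 = π − 2β = 254.9905°
wrap2 = π + 2β = 105.0095°
tangent length = C·cosβ = 18.2483
L = r1·wrap1 + r2·wrap2 + 2·C·cosβ = 18·4.4504 + 4·1.8328 + 2·18.2483 = 123.9352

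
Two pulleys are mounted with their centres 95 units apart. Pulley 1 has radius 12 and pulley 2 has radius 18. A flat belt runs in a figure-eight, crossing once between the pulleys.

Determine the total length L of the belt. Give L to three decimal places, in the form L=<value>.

L=293.803

crossed belt: β = asin((r1+r2)/C) = asin(30/95) = 18.4085°
wrap1 = wrap2 = π + 2β = 216.8170°
tangent length = C·cosβ = 90.1388
L = (r1+r2)·wrap + 2·C·cosβ = 30·3.7842 + 2·90.1388 = 293.8027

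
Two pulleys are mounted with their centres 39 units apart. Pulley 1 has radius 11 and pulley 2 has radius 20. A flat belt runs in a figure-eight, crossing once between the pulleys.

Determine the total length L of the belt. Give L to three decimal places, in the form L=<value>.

L=201.683

crossed belt: β = asin((r1+r2)/C) = asin(31/39) = 52.6431°
wrap1 = wrap2 = π + 2β = 285.2863°
tangent length = C·cosβ = 23.6643
L = (r1+r2)·wrap + 2·C·cosβ = 31·4.9792 + 2·23.6643 = 201.6834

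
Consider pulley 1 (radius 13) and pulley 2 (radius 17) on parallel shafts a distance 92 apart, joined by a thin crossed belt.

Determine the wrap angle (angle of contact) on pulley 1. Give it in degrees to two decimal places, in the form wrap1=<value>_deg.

wrap1=218.06_deg

crossed belt: β = asin((r1+r2)/C) = asin(30/92) = 19.0314°
wrap1 = wrap2 = π + 2β = 218.0629°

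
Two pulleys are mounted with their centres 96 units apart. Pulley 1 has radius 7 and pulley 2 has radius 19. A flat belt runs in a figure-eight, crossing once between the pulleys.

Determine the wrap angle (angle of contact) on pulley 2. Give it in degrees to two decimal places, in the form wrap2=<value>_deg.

wrap2=211.43_deg

crossed belt: β = asin((r1+r2)/C) = asin(26/96) = 15.7139°
wrap1 = wrap2 = π + 2β = 211.4277°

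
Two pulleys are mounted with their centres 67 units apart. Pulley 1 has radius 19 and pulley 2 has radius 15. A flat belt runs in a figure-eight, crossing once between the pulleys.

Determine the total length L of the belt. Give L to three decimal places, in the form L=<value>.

crossed belt: β = asin((r1+r2)/C) = asin(34/67) = 30.4950°
wrap1 = wrap2 = π + 2β = 240.9899°
tangent length = C·cosβ = 57.7321
L = (r1+r2)·wrap + 2·C·cosβ = 34·4.2061 + 2·57.7321 = 258.4706

L=258.471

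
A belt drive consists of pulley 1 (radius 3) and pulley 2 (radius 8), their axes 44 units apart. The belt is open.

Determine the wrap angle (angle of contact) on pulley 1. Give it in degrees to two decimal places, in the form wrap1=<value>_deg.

open belt: β = asin((r2−r1)/C) = asin(5/44) = 6.5250°
wrap1 = π − 2β = 166.9500°
wrap2 = π + 2β = 193.0500°

wrap1=166.95_deg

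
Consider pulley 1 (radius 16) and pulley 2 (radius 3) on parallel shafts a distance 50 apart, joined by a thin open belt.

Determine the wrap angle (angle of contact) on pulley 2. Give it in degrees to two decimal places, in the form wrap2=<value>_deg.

wrap2=149.86_deg

open belt: β = asin((r2−r1)/C) = asin(-13/50) = -15.0701°
wrap1 = π − 2β = 210.1401°
wrap2 = π + 2β = 149.8599°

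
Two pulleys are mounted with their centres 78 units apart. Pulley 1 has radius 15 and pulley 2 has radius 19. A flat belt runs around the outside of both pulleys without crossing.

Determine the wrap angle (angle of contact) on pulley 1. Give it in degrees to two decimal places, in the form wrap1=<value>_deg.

open belt: β = asin((r2−r1)/C) = asin(4/78) = 2.9395°
wrap1 = π − 2β = 174.1209°
wrap2 = π + 2β = 185.8791°

wrap1=174.12_deg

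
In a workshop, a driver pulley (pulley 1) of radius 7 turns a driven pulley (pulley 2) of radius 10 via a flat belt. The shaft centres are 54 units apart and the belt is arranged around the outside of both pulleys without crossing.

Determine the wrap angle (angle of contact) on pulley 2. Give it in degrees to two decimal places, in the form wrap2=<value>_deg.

wrap2=186.37_deg

open belt: β = asin((r2−r1)/C) = asin(3/54) = 3.1847°
wrap1 = π − 2β = 173.6305°
wrap2 = π + 2β = 186.3695°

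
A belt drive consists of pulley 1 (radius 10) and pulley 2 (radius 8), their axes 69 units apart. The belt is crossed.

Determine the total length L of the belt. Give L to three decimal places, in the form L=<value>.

L=199.272

crossed belt: β = asin((r1+r2)/C) = asin(18/69) = 15.1217°
wrap1 = wrap2 = π + 2β = 210.2433°
tangent length = C·cosβ = 66.6108
L = (r1+r2)·wrap + 2·C·cosβ = 18·3.6694 + 2·66.6108 = 199.2715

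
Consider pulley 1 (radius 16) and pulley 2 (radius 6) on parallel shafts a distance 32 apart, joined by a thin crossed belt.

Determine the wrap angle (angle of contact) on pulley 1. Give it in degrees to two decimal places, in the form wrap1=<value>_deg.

crossed belt: β = asin((r1+r2)/C) = asin(22/32) = 43.4325°
wrap1 = wrap2 = π + 2β = 266.8651°

wrap1=266.87_deg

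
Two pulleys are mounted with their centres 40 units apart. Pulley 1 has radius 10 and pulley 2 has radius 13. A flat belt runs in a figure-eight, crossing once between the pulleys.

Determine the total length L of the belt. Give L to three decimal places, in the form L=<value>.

crossed belt: β = asin((r1+r2)/C) = asin(23/40) = 35.0996°
wrap1 = wrap2 = π + 2β = 250.1993°
tangent length = C·cosβ = 32.7261
L = (r1+r2)·wrap + 2·C·cosβ = 23·4.3668 + 2·32.7261 = 165.8887

L=165.889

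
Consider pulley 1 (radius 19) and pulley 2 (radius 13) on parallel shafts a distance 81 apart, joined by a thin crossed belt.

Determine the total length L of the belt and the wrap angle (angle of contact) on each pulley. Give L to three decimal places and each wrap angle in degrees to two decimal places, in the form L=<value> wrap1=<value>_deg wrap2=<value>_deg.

L=275.346 wrap1=226.54_deg wrap2=226.54_deg

crossed belt: β = asin((r1+r2)/C) = asin(32/81) = 23.2698°
wrap1 = wrap2 = π + 2β = 226.5396°
tangent length = C·cosβ = 74.4110
L = (r1+r2)·wrap + 2·C·cosβ = 32·3.9539 + 2·74.4110 = 275.3456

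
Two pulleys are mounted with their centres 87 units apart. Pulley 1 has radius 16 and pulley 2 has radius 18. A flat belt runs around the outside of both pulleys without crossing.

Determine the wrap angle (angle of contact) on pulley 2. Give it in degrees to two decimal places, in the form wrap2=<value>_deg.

open belt: β = asin((r2−r1)/C) = asin(2/87) = 1.3173°
wrap1 = π − 2β = 177.3655°
wrap2 = π + 2β = 182.6345°

wrap2=182.63_deg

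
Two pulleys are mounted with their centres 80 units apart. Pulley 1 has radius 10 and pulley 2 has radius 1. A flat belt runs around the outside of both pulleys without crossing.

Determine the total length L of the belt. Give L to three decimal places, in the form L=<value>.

L=195.571

open belt: β = asin((r2−r1)/C) = asin(-9/80) = -6.4594°
wrap1 = π − 2β = 192.9189°
wrap2 = π + 2β = 167.0811°
tangent length = C·cosβ = 79.4921
L = r1·wrap1 + r2·wrap2 + 2·C·cosβ = 10·3.3671 + 1·2.9161 + 2·79.4921 = 195.5711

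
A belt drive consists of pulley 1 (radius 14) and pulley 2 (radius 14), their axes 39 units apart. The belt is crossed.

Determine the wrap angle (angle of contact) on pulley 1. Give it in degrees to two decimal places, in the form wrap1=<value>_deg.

crossed belt: β = asin((r1+r2)/C) = asin(28/39) = 45.8854°
wrap1 = wrap2 = π + 2β = 271.7708°

wrap1=271.77_deg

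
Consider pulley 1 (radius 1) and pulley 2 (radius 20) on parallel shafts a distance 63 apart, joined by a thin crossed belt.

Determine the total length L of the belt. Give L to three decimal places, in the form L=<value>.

crossed belt: β = asin((r1+r2)/C) = asin(21/63) = 19.4712°
wrap1 = wrap2 = π + 2β = 218.9424°
tangent length = C·cosβ = 59.3970
L = (r1+r2)·wrap + 2·C·cosβ = 21·3.8213 + 2·59.3970 = 199.0405

L=199.041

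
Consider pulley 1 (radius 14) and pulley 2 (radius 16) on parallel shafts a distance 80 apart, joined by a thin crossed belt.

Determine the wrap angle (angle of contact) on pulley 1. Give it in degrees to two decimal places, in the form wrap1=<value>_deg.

crossed belt: β = asin((r1+r2)/C) = asin(30/80) = 22.0243°
wrap1 = wrap2 = π + 2β = 224.0486°

wrap1=224.05_deg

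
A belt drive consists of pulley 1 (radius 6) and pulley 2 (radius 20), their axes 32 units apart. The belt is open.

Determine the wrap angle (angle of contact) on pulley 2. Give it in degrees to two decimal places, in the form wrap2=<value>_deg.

open belt: β = asin((r2−r1)/C) = asin(14/32) = 25.9445°
wrap1 = π − 2β = 128.1110°
wrap2 = π + 2β = 231.8890°

wrap2=231.89_deg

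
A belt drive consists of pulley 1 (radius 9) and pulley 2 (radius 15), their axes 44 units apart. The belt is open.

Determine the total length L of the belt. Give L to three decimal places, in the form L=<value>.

open belt: β = asin((r2−r1)/C) = asin(6/44) = 7.8375°
wrap1 = π − 2β = 164.3250°
wrap2 = π + 2β = 195.6750°
tangent length = C·cosβ = 43.5890
L = r1·wrap1 + r2·wrap2 + 2·C·cosβ = 9·2.8680 + 15·3.4152 + 2·43.5890 = 164.2177

L=164.218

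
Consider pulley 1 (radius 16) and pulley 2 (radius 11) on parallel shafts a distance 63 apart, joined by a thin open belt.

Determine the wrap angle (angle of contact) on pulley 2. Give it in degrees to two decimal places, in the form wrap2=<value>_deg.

wrap2=170.90_deg

open belt: β = asin((r2−r1)/C) = asin(-5/63) = -4.5521°
wrap1 = π − 2β = 189.1041°
wrap2 = π + 2β = 170.8959°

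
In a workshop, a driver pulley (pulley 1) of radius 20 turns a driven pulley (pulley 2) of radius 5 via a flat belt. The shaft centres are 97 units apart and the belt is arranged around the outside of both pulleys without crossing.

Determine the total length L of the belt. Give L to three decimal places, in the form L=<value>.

open belt: β = asin((r2−r1)/C) = asin(-15/97) = -8.8959°
wrap1 = π − 2β = 197.7917°
wrap2 = π + 2β = 162.2083°
tangent length = C·cosβ = 95.8332
L = r1·wrap1 + r2·wrap2 + 2·C·cosβ = 20·3.4521 + 5·2.8311 + 2·95.8332 = 274.8641

L=274.864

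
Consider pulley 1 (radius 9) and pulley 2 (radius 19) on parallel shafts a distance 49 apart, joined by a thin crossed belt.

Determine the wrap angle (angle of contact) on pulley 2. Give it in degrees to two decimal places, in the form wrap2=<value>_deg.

wrap2=249.70_deg

crossed belt: β = asin((r1+r2)/C) = asin(28/49) = 34.8499°
wrap1 = wrap2 = π + 2β = 249.6998°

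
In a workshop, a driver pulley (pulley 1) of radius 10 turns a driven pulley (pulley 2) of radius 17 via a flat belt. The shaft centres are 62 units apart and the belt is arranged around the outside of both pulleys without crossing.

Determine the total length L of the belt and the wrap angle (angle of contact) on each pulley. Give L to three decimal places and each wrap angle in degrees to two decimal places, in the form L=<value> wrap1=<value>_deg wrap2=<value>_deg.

open belt: β = asin((r2−r1)/C) = asin(7/62) = 6.4827°
wrap1 = π − 2β = 167.0346°
wrap2 = π + 2β = 192.9654°
tangent length = C·cosβ = 61.6036
L = r1·wrap1 + r2·wrap2 + 2·C·cosβ = 10·2.9153 + 17·3.3679 + 2·61.6036 = 209.6142

L=209.614 wrap1=167.03_deg wrap2=192.97_deg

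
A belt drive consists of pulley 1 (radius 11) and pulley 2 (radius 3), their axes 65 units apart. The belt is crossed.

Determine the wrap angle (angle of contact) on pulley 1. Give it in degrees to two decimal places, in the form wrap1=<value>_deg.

wrap1=204.88_deg

crossed belt: β = asin((r1+r2)/C) = asin(14/65) = 12.4381°
wrap1 = wrap2 = π + 2β = 204.8762°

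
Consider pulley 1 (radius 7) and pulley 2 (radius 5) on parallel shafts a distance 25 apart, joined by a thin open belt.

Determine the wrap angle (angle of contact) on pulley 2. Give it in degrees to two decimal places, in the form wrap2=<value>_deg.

wrap2=170.82_deg

open belt: β = asin((r2−r1)/C) = asin(-2/25) = -4.5886°
wrap1 = π − 2β = 189.1771°
wrap2 = π + 2β = 170.8229°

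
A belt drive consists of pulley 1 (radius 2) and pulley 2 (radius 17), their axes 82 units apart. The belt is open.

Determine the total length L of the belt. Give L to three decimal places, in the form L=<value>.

open belt: β = asin((r2−r1)/C) = asin(15/82) = 10.5403°
wrap1 = π − 2β = 158.9194°
wrap2 = π + 2β = 201.0806°
tangent length = C·cosβ = 80.6164
L = r1·wrap1 + r2·wrap2 + 2·C·cosβ = 2·2.7737 + 17·3.5095 + 2·80.6164 = 226.4419

L=226.442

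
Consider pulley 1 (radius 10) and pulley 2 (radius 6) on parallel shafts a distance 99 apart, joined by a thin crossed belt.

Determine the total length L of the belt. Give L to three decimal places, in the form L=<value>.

crossed belt: β = asin((r1+r2)/C) = asin(16/99) = 9.3007°
wrap1 = wrap2 = π + 2β = 198.6014°
tangent length = C·cosβ = 97.6985
L = (r1+r2)·wrap + 2·C·cosβ = 16·3.4662 + 2·97.6985 = 250.8570

L=250.857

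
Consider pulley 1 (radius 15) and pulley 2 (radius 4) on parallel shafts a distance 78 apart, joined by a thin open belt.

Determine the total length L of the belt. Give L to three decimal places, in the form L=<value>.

L=217.244

open belt: β = asin((r2−r1)/C) = asin(-11/78) = -8.1072°
wrap1 = π − 2β = 196.2144°
wrap2 = π + 2β = 163.7856°
tangent length = C·cosβ = 77.2205
L = r1·wrap1 + r2·wrap2 + 2·C·cosβ = 15·3.4246 + 4·2.8586 + 2·77.2205 = 217.2441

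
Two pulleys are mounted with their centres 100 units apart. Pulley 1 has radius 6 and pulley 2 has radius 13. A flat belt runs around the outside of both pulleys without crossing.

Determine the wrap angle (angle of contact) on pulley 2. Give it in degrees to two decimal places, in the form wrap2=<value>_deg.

wrap2=188.03_deg

open belt: β = asin((r2−r1)/C) = asin(7/100) = 4.0140°
wrap1 = π − 2β = 171.9720°
wrap2 = π + 2β = 188.0280°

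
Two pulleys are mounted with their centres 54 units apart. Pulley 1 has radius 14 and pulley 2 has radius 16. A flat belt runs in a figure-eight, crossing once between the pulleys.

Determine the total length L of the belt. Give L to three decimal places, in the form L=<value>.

crossed belt: β = asin((r1+r2)/C) = asin(30/54) = 33.7490°
wrap1 = wrap2 = π + 2β = 247.4980°
tangent length = C·cosβ = 44.8999
L = (r1+r2)·wrap + 2·C·cosβ = 30·4.3197 + 2·44.8999 = 219.3894

L=219.389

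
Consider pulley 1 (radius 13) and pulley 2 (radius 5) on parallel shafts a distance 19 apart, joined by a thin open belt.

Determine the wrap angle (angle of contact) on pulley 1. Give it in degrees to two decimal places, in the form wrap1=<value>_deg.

open belt: β = asin((r2−r1)/C) = asin(-8/19) = -24.9011°
wrap1 = π − 2β = 229.8021°
wrap2 = π + 2β = 130.1979°

wrap1=229.80_deg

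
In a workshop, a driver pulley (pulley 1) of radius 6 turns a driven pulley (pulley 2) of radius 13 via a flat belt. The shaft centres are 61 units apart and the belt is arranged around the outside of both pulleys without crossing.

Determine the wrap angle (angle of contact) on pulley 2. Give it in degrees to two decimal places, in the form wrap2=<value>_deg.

open belt: β = asin((r2−r1)/C) = asin(7/61) = 6.5894°
wrap1 = π − 2β = 166.8211°
wrap2 = π + 2β = 193.1789°

wrap2=193.18_deg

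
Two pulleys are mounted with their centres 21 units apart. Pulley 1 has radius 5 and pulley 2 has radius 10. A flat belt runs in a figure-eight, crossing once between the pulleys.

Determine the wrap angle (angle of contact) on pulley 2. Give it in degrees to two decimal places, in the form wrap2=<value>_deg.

crossed belt: β = asin((r1+r2)/C) = asin(15/21) = 45.5847°
wrap1 = wrap2 = π + 2β = 271.1694°

wrap2=271.17_deg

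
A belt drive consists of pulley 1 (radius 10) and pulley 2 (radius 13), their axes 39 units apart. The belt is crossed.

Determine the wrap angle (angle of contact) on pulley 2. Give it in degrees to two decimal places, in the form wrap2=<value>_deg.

crossed belt: β = asin((r1+r2)/C) = asin(23/39) = 36.1388°
wrap1 = wrap2 = π + 2β = 252.2776°

wrap2=252.28_deg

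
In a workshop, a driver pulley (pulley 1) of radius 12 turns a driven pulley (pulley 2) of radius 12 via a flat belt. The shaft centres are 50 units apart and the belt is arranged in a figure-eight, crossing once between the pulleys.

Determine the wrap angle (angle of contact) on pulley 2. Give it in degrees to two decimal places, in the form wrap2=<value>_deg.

crossed belt: β = asin((r1+r2)/C) = asin(24/50) = 28.6854°
wrap1 = wrap2 = π + 2β = 237.3708°

wrap2=237.37_deg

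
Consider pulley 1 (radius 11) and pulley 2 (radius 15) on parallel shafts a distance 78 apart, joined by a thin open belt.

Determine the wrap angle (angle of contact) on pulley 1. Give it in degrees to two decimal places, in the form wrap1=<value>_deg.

open belt: β = asin((r2−r1)/C) = asin(4/78) = 2.9395°
wrap1 = π − 2β = 174.1209°
wrap2 = π + 2β = 185.8791°

wrap1=174.12_deg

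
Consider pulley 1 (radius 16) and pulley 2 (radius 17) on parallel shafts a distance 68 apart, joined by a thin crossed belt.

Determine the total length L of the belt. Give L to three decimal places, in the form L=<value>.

L=256.026

crossed belt: β = asin((r1+r2)/C) = asin(33/68) = 29.0317°
wrap1 = wrap2 = π + 2β = 238.0635°
tangent length = C·cosβ = 59.4559
L = (r1+r2)·wrap + 2·C·cosβ = 33·4.1550 + 2·59.4559 = 256.0265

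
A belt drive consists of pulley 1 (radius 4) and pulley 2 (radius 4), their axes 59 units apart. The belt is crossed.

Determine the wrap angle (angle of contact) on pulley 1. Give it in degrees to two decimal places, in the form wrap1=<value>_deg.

crossed belt: β = asin((r1+r2)/C) = asin(8/59) = 7.7929°
wrap1 = wrap2 = π + 2β = 195.5858°

wrap1=195.59_deg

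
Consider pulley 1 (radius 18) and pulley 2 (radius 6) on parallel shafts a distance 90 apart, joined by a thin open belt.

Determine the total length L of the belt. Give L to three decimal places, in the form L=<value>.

L=257.001

open belt: β = asin((r2−r1)/C) = asin(-12/90) = -7.6623°
wrap1 = π − 2β = 195.3245°
wrap2 = π + 2β = 164.6755°
tangent length = C·cosβ = 89.1964
L = r1·wrap1 + r2·wrap2 + 2·C·cosβ = 18·3.4091 + 6·2.8741 + 2·89.1964 = 257.0006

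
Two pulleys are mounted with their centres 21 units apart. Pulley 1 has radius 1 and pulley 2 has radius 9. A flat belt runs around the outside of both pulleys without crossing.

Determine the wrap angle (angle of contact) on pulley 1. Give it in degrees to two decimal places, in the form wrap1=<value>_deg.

open belt: β = asin((r2−r1)/C) = asin(8/21) = 22.3927°
wrap1 = π − 2β = 135.2146°
wrap2 = π + 2β = 224.7854°

wrap1=135.21_deg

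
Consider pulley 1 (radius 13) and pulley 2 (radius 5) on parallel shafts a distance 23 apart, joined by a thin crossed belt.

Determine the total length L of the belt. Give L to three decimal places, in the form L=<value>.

L=117.543

crossed belt: β = asin((r1+r2)/C) = asin(18/23) = 51.5000°
wrap1 = wrap2 = π + 2β = 283.0001°
tangent length = C·cosβ = 14.3178
L = (r1+r2)·wrap + 2·C·cosβ = 18·4.9393 + 2·14.3178 = 117.5427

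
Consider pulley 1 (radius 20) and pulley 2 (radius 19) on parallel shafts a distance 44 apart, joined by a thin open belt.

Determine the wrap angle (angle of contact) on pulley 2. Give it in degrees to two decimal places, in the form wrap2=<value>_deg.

wrap2=177.40_deg

open belt: β = asin((r2−r1)/C) = asin(-1/44) = -1.3023°
wrap1 = π − 2β = 182.6046°
wrap2 = π + 2β = 177.3954°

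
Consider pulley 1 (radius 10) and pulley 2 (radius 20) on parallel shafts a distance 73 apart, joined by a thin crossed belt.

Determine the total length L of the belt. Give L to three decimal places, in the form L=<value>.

L=252.760

crossed belt: β = asin((r1+r2)/C) = asin(30/73) = 24.2651°
wrap1 = wrap2 = π + 2β = 228.5302°
tangent length = C·cosβ = 66.5507
L = (r1+r2)·wrap + 2·C·cosβ = 30·3.9886 + 2·66.5507 = 252.7596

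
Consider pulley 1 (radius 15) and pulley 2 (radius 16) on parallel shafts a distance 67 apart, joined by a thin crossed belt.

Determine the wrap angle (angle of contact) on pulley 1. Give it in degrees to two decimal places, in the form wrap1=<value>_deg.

crossed belt: β = asin((r1+r2)/C) = asin(31/67) = 27.5606°
wrap1 = wrap2 = π + 2β = 235.1212°

wrap1=235.12_deg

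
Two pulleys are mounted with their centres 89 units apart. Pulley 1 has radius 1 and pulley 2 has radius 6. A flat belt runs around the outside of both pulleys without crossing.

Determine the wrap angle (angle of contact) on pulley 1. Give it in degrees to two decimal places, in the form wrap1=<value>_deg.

open belt: β = asin((r2−r1)/C) = asin(5/89) = 3.2206°
wrap1 = π − 2β = 173.5589°
wrap2 = π + 2β = 186.4411°

wrap1=173.56_deg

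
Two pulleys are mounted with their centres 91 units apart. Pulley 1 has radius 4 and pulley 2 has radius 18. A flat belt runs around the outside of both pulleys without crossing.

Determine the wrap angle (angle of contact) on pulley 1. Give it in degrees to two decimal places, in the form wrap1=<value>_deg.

wrap1=162.30_deg

open belt: β = asin((r2−r1)/C) = asin(14/91) = 8.8499°
wrap1 = π − 2β = 162.3002°
wrap2 = π + 2β = 197.6998°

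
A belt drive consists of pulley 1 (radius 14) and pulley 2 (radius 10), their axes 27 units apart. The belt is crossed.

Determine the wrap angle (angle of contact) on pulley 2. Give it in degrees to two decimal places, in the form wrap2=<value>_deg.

crossed belt: β = asin((r1+r2)/C) = asin(24/27) = 62.7340°
wrap1 = wrap2 = π + 2β = 305.4679°

wrap2=305.47_deg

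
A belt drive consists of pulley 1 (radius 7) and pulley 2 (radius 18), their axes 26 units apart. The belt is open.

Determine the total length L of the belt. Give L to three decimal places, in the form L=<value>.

L=135.267

open belt: β = asin((r2−r1)/C) = asin(11/26) = 25.0290°
wrap1 = π − 2β = 129.9420°
wrap2 = π + 2β = 230.0580°
tangent length = C·cosβ = 23.5584
L = r1·wrap1 + r2·wrap2 + 2·C·cosβ = 7·2.2679 + 18·4.0153 + 2·23.5584 = 135.2671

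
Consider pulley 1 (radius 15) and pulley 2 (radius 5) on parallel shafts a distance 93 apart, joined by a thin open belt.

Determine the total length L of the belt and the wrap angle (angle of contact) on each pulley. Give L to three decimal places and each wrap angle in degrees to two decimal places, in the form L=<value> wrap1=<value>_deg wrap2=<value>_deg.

L=249.908 wrap1=192.35_deg wrap2=167.65_deg

open belt: β = asin((r2−r1)/C) = asin(-10/93) = -6.1728°
wrap1 = π − 2β = 192.3455°
wrap2 = π + 2β = 167.6545°
tangent length = C·cosβ = 92.4608
L = r1·wrap1 + r2·wrap2 + 2·C·cosβ = 15·3.3571 + 5·2.9261 + 2·92.4608 = 249.9082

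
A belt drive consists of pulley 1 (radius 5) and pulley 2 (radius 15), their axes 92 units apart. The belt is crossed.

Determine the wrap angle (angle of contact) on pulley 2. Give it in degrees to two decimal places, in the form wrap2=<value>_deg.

wrap2=205.11_deg

crossed belt: β = asin((r1+r2)/C) = asin(20/92) = 12.5559°
wrap1 = wrap2 = π + 2β = 205.1117°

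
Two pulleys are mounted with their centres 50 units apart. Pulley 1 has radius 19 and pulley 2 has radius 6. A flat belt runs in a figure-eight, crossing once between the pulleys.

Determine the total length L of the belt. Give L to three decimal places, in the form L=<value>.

L=191.322

crossed belt: β = asin((r1+r2)/C) = asin(25/50) = 30.0000°
wrap1 = wrap2 = π + 2β = 240.0000°
tangent length = C·cosβ = 43.3013
L = (r1+r2)·wrap + 2·C·cosβ = 25·4.1888 + 2·43.3013 = 191.3223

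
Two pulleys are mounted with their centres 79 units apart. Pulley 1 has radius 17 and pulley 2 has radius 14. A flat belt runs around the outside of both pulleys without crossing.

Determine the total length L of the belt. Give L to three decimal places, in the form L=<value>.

open belt: β = asin((r2−r1)/C) = asin(-3/79) = -2.1763°
wrap1 = π − 2β = 184.3526°
wrap2 = π + 2β = 175.6474°
tangent length = C·cosβ = 78.9430
L = r1·wrap1 + r2·wrap2 + 2·C·cosβ = 17·3.2176 + 14·3.0656 + 2·78.9430 = 255.5033

L=255.503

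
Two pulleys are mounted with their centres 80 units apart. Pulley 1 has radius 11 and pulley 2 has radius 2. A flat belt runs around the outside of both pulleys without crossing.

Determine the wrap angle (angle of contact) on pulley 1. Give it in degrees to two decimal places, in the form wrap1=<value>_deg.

wrap1=192.92_deg

open belt: β = asin((r2−r1)/C) = asin(-9/80) = -6.4594°
wrap1 = π − 2β = 192.9189°
wrap2 = π + 2β = 167.0811°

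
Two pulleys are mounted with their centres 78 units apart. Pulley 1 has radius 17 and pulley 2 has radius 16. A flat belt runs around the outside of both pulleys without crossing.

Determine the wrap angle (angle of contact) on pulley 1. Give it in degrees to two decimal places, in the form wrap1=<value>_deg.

open belt: β = asin((r2−r1)/C) = asin(-1/78) = -0.7346°
wrap1 = π − 2β = 181.4692°
wrap2 = π + 2β = 178.5308°

wrap1=181.47_deg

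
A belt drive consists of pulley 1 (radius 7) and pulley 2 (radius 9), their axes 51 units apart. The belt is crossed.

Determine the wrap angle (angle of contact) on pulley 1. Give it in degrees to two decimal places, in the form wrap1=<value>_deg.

crossed belt: β = asin((r1+r2)/C) = asin(16/51) = 18.2839°
wrap1 = wrap2 = π + 2β = 216.5678°

wrap1=216.57_deg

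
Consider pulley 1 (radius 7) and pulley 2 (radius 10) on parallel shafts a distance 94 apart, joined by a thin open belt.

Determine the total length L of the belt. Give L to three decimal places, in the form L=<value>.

open belt: β = asin((r2−r1)/C) = asin(3/94) = 1.8289°
wrap1 = π − 2β = 176.3422°
wrap2 = π + 2β = 183.6578°
tangent length = C·cosβ = 93.9521
L = r1·wrap1 + r2·wrap2 + 2·C·cosβ = 7·3.0778 + 10·3.2054 + 2·93.9521 = 241.5028

L=241.503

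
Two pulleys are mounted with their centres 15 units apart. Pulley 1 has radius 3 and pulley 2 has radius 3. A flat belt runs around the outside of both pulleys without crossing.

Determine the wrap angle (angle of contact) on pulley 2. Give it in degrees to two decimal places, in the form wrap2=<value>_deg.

wrap2=180.00_deg

open belt: β = asin((r2−r1)/C) = asin(0/15) = 0.0000°
wrap1 = π − 2β = 180.0000°
wrap2 = π + 2β = 180.0000°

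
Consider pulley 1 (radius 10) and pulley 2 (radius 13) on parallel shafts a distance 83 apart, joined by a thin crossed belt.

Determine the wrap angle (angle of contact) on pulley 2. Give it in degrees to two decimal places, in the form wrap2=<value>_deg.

crossed belt: β = asin((r1+r2)/C) = asin(23/83) = 16.0877°
wrap1 = wrap2 = π + 2β = 212.1754°

wrap2=212.18_deg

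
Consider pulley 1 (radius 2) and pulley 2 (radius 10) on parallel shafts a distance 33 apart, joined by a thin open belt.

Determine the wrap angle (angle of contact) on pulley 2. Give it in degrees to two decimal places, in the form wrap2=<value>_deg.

open belt: β = asin((r2−r1)/C) = asin(8/33) = 14.0297°
wrap1 = π − 2β = 151.9407°
wrap2 = π + 2β = 208.0593°

wrap2=208.06_deg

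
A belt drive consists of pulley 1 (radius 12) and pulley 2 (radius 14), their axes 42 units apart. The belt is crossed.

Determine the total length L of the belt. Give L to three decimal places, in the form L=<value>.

L=182.363

crossed belt: β = asin((r1+r2)/C) = asin(26/42) = 38.2466°
wrap1 = wrap2 = π + 2β = 256.4932°
tangent length = C·cosβ = 32.9848
L = (r1+r2)·wrap + 2·C·cosβ = 26·4.4767 + 2·32.9848 = 182.3626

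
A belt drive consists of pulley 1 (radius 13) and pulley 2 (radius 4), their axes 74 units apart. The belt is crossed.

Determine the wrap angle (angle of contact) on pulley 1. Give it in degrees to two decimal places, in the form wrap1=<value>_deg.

crossed belt: β = asin((r1+r2)/C) = asin(17/74) = 13.2812°
wrap1 = wrap2 = π + 2β = 206.5623°

wrap1=206.56_deg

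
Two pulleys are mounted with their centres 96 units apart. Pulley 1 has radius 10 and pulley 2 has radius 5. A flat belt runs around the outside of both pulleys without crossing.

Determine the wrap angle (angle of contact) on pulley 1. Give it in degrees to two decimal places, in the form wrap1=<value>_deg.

open belt: β = asin((r2−r1)/C) = asin(-5/96) = -2.9855°
wrap1 = π − 2β = 185.9710°
wrap2 = π + 2β = 174.0290°

wrap1=185.97_deg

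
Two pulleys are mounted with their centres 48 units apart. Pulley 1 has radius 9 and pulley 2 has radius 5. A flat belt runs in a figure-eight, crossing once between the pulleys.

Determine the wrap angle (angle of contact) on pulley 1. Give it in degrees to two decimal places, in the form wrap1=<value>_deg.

crossed belt: β = asin((r1+r2)/C) = asin(14/48) = 16.9578°
wrap1 = wrap2 = π + 2β = 213.9155°

wrap1=213.92_deg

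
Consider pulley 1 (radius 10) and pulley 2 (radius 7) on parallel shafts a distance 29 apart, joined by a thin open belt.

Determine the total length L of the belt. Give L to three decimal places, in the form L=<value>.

open belt: β = asin((r2−r1)/C) = asin(-3/29) = -5.9378°
wrap1 = π − 2β = 191.8755°
wrap2 = π + 2β = 168.1245°
tangent length = C·cosβ = 28.8444
L = r1·wrap1 + r2·wrap2 + 2·C·cosβ = 10·3.3489 + 7·2.9343 + 2·28.8444 = 111.7177

L=111.718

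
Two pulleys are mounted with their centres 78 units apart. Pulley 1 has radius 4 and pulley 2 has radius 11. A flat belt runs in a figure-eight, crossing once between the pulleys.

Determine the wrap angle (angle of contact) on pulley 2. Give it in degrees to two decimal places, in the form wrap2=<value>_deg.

crossed belt: β = asin((r1+r2)/C) = asin(15/78) = 11.0875°
wrap1 = wrap2 = π + 2β = 202.1750°

wrap2=202.17_deg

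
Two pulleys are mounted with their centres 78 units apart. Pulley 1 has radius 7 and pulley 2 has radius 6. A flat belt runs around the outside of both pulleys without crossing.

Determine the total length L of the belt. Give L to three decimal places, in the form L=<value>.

open belt: β = asin((r2−r1)/C) = asin(-1/78) = -0.7346°
wrap1 = π − 2β = 181.4692°
wrap2 = π + 2β = 178.5308°
tangent length = C·cosβ = 77.9936
L = r1·wrap1 + r2·wrap2 + 2·C·cosβ = 7·3.1672 + 6·3.1160 + 2·77.9936 = 196.8535

L=196.854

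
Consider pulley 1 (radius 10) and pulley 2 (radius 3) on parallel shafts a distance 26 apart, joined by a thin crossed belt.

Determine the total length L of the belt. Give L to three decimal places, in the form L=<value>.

crossed belt: β = asin((r1+r2)/C) = asin(13/26) = 30.0000°
wrap1 = wrap2 = π + 2β = 240.0000°
tangent length = C·cosβ = 22.5167
L = (r1+r2)·wrap + 2·C·cosβ = 13·4.1888 + 2·22.5167 = 99.4876

L=99.488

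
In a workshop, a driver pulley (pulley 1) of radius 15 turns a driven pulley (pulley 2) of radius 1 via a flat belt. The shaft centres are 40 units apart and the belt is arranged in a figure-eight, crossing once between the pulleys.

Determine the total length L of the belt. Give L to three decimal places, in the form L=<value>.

L=136.755

crossed belt: β = asin((r1+r2)/C) = asin(16/40) = 23.5782°
wrap1 = wrap2 = π + 2β = 227.1564°
tangent length = C·cosβ = 36.6606
L = (r1+r2)·wrap + 2·C·cosβ = 16·3.9646 + 2·36.6606 = 136.7552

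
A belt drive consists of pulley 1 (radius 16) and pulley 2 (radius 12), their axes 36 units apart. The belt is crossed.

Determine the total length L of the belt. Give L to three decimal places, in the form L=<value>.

L=183.122

crossed belt: β = asin((r1+r2)/C) = asin(28/36) = 51.0576°
wrap1 = wrap2 = π + 2β = 282.1151°
tangent length = C·cosβ = 22.6274
L = (r1+r2)·wrap + 2·C·cosβ = 28·4.9238 + 2·22.6274 = 183.1223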